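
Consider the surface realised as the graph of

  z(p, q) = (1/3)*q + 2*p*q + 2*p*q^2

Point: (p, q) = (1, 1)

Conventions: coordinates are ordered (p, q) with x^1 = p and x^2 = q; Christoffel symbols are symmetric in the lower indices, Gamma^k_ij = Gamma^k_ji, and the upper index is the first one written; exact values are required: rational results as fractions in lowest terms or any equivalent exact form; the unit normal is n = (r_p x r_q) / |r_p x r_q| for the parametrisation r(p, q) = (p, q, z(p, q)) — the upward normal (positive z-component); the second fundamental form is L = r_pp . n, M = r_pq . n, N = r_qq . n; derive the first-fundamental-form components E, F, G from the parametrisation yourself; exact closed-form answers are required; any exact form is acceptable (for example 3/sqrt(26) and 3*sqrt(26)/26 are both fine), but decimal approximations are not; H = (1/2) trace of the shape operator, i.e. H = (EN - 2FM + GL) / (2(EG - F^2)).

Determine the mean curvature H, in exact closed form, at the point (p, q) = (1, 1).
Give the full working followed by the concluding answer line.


z_p = 4, z_q = 19/3, z_pp = 0, z_pq = 6, z_qq = 4
E = 17, F = 76/3, G = 370/9; answer radicand W^2 = 514/9
unnormalised second-form numerators: l = 0, m = 6, n = 4; L = l/sqrt(514/9), and similarly M = m/sqrt(W^2), N = n/sqrt(W^2)
H = (E*n - 2*F*m + G*l) / (2*(EG - F^2)*sqrt(W^2)); E*n - 2*F*m + G*l = -236, EG - F^2 = 514/9, so H = (-531/257)/sqrt(514/9)

Answer: H = -1593*sqrt(514)/132098


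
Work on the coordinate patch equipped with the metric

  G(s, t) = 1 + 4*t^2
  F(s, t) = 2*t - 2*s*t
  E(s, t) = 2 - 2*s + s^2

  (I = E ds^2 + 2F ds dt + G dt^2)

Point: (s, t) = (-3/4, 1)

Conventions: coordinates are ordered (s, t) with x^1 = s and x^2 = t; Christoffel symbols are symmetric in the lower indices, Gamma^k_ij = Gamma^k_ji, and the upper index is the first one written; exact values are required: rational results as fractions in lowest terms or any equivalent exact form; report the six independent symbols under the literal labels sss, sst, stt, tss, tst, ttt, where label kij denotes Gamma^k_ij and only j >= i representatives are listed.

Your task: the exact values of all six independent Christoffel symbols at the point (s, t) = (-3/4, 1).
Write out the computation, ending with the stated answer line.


E = 65/16, F = 7/2, G = 5 at the point
E_s = -7/2, E_t = 0, F_s = -2, F_t = 7/2, G_s = 0, G_t = 8
EG - F^2 = 129/16;  g^inv = (16/129) * [[5, -7/2], [-7/2, 65/16]]
first-kind symbols [ij,l] = (1/2)(d_i g_jl + d_j g_il - d_l g_ij): [ss,s] = E_s/2 = -7/4, [ss,t] = F_s - E_t/2 = -2, [st,s] = E_t/2 = 0, [st,t] = G_s/2 = 0, [tt,s] = F_t - G_s/2 = 7/2, [tt,t] = G_t/2 = 4
Gamma^s_ij = (G*[ij,s] - F*[ij,t])/(EG - F^2), Gamma^t_ij = (E*[ij,t] - F*[ij,s])/(EG - F^2)

Answer: Gamma_sss = -28/129, Gamma_sst = 0, Gamma_stt = 56/129, Gamma_tss = -32/129, Gamma_tst = 0, Gamma_ttt = 64/129


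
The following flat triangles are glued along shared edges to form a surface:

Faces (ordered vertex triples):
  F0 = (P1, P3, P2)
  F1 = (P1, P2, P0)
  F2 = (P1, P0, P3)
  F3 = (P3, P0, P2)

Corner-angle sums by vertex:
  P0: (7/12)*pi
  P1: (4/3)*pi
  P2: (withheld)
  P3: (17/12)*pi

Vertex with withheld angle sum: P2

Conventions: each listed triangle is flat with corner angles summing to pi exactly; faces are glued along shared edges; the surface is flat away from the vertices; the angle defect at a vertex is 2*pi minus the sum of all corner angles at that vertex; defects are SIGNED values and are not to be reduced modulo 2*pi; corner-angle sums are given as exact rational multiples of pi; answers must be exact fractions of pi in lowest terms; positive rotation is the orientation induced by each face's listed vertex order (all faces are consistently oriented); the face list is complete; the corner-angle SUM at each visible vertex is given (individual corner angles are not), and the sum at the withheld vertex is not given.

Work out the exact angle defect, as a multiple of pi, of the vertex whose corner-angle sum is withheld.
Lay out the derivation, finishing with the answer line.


V = 4, E = 6, F = 4; chi = V - E + F = 2
Gauss-Bonnet: total defect = 2*pi*chi = 4*pi; visible defects sum to (8/3)*pi

Answer: defect(P2) = (4/3)*pi


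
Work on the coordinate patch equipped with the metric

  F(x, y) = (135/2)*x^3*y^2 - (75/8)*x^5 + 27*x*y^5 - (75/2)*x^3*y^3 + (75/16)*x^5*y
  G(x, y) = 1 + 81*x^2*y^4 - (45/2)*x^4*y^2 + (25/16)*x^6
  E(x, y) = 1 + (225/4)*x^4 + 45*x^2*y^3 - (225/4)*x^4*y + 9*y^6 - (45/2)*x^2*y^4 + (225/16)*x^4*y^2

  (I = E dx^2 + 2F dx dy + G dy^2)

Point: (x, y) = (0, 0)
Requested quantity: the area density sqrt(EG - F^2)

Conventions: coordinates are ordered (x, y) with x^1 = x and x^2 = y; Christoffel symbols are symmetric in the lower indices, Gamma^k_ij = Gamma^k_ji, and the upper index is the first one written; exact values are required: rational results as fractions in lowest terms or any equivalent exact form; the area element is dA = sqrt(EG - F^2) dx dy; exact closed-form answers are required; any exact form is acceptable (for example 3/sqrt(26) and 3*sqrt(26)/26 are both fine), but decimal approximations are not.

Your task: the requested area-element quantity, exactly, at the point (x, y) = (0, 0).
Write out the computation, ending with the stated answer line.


E = 1, F = 0, G = 1; EG - F^2 = 1

Answer: sqrt(EG - F^2) = 1


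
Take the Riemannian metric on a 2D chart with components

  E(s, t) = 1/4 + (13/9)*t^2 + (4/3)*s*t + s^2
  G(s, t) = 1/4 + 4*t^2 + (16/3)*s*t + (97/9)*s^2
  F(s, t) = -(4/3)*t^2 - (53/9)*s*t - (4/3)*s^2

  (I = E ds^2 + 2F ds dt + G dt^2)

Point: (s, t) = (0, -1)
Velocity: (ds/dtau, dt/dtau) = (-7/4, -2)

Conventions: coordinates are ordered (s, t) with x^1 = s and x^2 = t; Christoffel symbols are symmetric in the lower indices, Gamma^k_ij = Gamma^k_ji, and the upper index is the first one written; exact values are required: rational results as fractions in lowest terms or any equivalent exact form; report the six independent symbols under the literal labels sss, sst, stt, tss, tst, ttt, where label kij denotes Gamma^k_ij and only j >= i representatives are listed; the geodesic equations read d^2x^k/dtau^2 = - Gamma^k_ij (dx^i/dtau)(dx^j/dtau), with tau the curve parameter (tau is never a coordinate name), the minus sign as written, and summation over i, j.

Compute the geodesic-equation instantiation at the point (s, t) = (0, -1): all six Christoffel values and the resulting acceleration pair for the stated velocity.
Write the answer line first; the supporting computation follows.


Answer: Gamma_sss = 1000/781, Gamma_sst = -1396/781, Gamma_stt = 2496/781, Gamma_tss = 4984/2343, Gamma_tst = -928/781, Gamma_ttt = 48/781; accelerations (d^2s/dtau^2, d^2t/dtau^2) = (-6549/1562, 7297/4686)

E = 61/36, F = -4/3, G = 17/4 at the point
E_s = -4/3, E_t = -26/9, F_s = 53/9, F_t = 8/3, G_s = -16/3, G_t = -8
EG - F^2 = 781/144;  g^inv = (144/781) * [[17/4, 4/3], [4/3, 61/36]]
first-kind symbols [ij,l] = (1/2)(d_i g_jl + d_j g_il - d_l g_ij): [ss,s] = E_s/2 = -2/3, [ss,t] = F_s - E_t/2 = 22/3, [st,s] = E_t/2 = -13/9, [st,t] = G_s/2 = -8/3, [tt,s] = F_t - G_s/2 = 16/3, [tt,t] = G_t/2 = -4
Gamma^s_ij = (G*[ij,s] - F*[ij,t])/(EG - F^2), Gamma^t_ij = (E*[ij,t] - F*[ij,s])/(EG - F^2)
Gamma_sss = 1000/781, Gamma_sst = -1396/781, Gamma_stt = 2496/781, Gamma_tss = 4984/2343, Gamma_tst = -928/781, Gamma_ttt = 48/781
d^2s/dtau^2 = -(Gamma_sss*(-7/4)^2 + 2*Gamma_sst*(-7/4)*(-2) + Gamma_stt*(-2)^2) = -6549/1562
d^2t/dtau^2 = -(Gamma_tss*(-7/4)^2 + 2*Gamma_tst*(-7/4)*(-2) + Gamma_ttt*(-2)^2) = 7297/4686


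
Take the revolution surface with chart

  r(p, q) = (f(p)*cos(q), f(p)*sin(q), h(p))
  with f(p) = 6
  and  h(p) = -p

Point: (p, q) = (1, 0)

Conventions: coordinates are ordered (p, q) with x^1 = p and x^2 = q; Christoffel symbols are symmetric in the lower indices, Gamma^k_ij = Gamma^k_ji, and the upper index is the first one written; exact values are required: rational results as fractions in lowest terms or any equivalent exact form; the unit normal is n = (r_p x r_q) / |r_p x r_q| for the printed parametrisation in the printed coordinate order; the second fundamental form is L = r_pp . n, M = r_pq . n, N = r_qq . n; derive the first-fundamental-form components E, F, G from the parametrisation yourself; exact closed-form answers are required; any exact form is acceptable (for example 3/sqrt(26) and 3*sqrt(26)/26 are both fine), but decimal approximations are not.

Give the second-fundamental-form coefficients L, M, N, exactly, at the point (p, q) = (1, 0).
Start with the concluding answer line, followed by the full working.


Answer: L = 0, M = 0, N = -6

f = 6, f' = 0, f'' = 0, h' = -1, h'' = 0
E = 1, F = 0, G = 36; answer radicand W^2 = 1
unnormalised second-form numerators: l = 0, m = 0, n = -6; L = l/sqrt(1), and similarly M = m/sqrt(W^2), N = n/sqrt(W^2)


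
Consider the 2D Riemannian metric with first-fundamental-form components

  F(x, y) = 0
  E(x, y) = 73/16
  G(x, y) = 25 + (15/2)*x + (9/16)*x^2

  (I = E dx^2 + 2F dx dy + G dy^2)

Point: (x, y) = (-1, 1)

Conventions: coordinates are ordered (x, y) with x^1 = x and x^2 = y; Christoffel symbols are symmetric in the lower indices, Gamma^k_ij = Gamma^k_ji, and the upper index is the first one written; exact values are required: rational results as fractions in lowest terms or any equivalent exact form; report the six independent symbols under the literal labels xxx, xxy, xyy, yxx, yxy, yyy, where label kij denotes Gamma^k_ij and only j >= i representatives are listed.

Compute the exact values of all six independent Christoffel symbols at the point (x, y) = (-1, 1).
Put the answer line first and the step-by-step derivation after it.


Answer: Gamma_xxx = 0, Gamma_xxy = 0, Gamma_xyy = -51/73, Gamma_yxx = 0, Gamma_yxy = 3/17, Gamma_yyy = 0

E = 73/16, F = 0, G = 289/16 at the point
E_x = 0, E_y = 0, F_x = 0, F_y = 0, G_x = 51/8, G_y = 0
EG - F^2 = 21097/256;  g^inv = (256/21097) * [[289/16, 0], [0, 73/16]]
first-kind symbols [ij,l] = (1/2)(d_i g_jl + d_j g_il - d_l g_ij): [xx,x] = E_x/2 = 0, [xx,y] = F_x - E_y/2 = 0, [xy,x] = E_y/2 = 0, [xy,y] = G_x/2 = 51/16, [yy,x] = F_y - G_x/2 = -51/16, [yy,y] = G_y/2 = 0
Gamma^x_ij = (G*[ij,x] - F*[ij,y])/(EG - F^2), Gamma^y_ij = (E*[ij,y] - F*[ij,x])/(EG - F^2)


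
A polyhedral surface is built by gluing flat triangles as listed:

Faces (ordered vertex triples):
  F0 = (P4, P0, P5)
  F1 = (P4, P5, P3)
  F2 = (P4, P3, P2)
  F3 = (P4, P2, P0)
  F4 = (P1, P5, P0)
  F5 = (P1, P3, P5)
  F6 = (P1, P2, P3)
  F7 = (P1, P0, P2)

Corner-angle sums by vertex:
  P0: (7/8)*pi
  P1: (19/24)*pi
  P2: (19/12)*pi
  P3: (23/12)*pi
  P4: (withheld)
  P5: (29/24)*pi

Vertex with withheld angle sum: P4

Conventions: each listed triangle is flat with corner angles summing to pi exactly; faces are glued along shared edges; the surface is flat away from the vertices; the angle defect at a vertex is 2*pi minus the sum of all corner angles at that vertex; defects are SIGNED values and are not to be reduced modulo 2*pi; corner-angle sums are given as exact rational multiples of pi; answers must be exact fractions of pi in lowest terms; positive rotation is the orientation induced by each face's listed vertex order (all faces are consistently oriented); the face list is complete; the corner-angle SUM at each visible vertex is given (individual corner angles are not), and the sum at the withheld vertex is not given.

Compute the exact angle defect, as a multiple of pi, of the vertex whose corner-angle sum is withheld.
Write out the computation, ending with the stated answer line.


V = 6, E = 12, F = 8; chi = V - E + F = 2
Gauss-Bonnet: total defect = 2*pi*chi = 4*pi; visible defects sum to (29/8)*pi

Answer: defect(P4) = (3/8)*pi


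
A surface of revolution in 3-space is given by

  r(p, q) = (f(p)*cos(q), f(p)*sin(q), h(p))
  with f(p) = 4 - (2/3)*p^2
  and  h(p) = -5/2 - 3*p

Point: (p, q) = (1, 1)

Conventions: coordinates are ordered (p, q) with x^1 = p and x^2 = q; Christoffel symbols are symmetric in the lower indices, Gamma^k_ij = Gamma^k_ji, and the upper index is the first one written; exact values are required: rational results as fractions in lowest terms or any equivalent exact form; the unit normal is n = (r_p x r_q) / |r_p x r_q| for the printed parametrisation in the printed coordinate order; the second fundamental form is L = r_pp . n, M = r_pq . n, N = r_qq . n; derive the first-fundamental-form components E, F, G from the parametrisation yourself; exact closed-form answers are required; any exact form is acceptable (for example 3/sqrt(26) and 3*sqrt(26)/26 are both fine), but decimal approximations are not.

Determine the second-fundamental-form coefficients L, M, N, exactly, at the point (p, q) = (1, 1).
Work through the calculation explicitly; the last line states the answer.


f = 10/3, f' = -4/3, f'' = -4/3, h' = -3, h'' = 0
E = 97/9, F = 0, G = 100/9; answer radicand W^2 = 97/9
unnormalised second-form numerators: l = -4, m = 0, n = -10; L = l/sqrt(97/9), and similarly M = m/sqrt(W^2), N = n/sqrt(W^2)

Answer: L = -12*sqrt(97)/97, M = 0, N = -30*sqrt(97)/97


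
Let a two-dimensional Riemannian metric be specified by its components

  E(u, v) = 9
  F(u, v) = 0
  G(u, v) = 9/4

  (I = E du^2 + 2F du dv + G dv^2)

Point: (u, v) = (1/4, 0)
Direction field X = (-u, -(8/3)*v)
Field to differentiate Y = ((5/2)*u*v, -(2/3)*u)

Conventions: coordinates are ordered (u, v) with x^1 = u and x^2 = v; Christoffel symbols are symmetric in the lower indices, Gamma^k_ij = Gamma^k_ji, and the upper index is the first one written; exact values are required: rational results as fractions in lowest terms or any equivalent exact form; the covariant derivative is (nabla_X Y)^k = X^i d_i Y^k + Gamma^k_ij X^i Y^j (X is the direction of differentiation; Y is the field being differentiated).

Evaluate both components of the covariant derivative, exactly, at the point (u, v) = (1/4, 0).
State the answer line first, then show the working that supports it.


Answer: (nabla_X Y)^u = 0, (nabla_X Y)^v = 1/6

E = 9, F = 0, G = 9/4 at the point
E_u = 0, E_v = 0, F_u = 0, F_v = 0, G_u = 0, G_v = 0
EG - F^2 = 81/4;  g^inv = (4/81) * [[9/4, 0], [0, 9]]
first-kind symbols [ij,l] = (1/2)(d_i g_jl + d_j g_il - d_l g_ij): [uu,u] = E_u/2 = 0, [uu,v] = F_u - E_v/2 = 0, [uv,u] = E_v/2 = 0, [uv,v] = G_u/2 = 0, [vv,u] = F_v - G_u/2 = 0, [vv,v] = G_v/2 = 0
Gamma^u_ij = (G*[ij,u] - F*[ij,v])/(EG - F^2), Gamma^v_ij = (E*[ij,v] - F*[ij,u])/(EG - F^2)
Gamma_uuu = 0, Gamma_uuv = 0, Gamma_uvv = 0, Gamma_vuu = 0, Gamma_vuv = 0, Gamma_vvv = 0
X = (-1/4, 0), Y = (0, -1/6) at the point


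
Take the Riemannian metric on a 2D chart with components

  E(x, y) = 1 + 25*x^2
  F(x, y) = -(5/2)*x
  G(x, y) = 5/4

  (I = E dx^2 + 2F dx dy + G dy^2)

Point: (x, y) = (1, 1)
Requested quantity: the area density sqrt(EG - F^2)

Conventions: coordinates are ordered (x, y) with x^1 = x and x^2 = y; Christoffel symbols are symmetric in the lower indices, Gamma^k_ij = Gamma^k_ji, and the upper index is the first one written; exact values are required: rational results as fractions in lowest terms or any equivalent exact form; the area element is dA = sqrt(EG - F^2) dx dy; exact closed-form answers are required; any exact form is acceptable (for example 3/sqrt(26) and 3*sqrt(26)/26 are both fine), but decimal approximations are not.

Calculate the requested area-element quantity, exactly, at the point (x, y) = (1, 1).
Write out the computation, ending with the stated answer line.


E = 26, F = -5/2, G = 5/4; EG - F^2 = 105/4

Answer: sqrt(EG - F^2) = sqrt(105)/2


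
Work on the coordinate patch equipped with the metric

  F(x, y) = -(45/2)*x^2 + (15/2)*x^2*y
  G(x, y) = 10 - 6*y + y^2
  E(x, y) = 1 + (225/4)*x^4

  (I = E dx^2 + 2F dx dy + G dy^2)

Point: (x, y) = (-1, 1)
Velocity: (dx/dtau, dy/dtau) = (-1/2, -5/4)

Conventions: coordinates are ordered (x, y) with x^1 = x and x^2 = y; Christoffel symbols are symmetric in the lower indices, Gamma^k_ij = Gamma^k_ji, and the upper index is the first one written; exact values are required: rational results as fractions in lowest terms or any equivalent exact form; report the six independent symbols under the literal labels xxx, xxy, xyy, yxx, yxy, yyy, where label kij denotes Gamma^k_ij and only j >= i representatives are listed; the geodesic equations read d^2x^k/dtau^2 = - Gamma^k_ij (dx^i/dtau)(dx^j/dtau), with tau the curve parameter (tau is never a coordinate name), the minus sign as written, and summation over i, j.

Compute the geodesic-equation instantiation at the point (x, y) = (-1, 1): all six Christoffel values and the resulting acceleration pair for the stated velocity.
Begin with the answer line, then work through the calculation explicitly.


Answer: Gamma_xxx = -90/49, Gamma_xxy = 0, Gamma_xyy = 6/49, Gamma_yxx = 24/49, Gamma_yxy = 0, Gamma_yyy = -8/245; accelerations (d^2x/dtau^2, d^2y/dtau^2) = (15/56, -1/14)

E = 229/4, F = -15, G = 5 at the point
E_x = -225, E_y = 0, F_x = 30, F_y = 15/2, G_x = 0, G_y = -4
EG - F^2 = 245/4;  g^inv = (4/245) * [[5, 15], [15, 229/4]]
first-kind symbols [ij,l] = (1/2)(d_i g_jl + d_j g_il - d_l g_ij): [xx,x] = E_x/2 = -225/2, [xx,y] = F_x - E_y/2 = 30, [xy,x] = E_y/2 = 0, [xy,y] = G_x/2 = 0, [yy,x] = F_y - G_x/2 = 15/2, [yy,y] = G_y/2 = -2
Gamma^x_ij = (G*[ij,x] - F*[ij,y])/(EG - F^2), Gamma^y_ij = (E*[ij,y] - F*[ij,x])/(EG - F^2)
Gamma_xxx = -90/49, Gamma_xxy = 0, Gamma_xyy = 6/49, Gamma_yxx = 24/49, Gamma_yxy = 0, Gamma_yyy = -8/245
d^2x/dtau^2 = -(Gamma_xxx*(-1/2)^2 + 2*Gamma_xxy*(-1/2)*(-5/4) + Gamma_xyy*(-5/4)^2) = 15/56
d^2y/dtau^2 = -(Gamma_yxx*(-1/2)^2 + 2*Gamma_yxy*(-1/2)*(-5/4) + Gamma_yyy*(-5/4)^2) = -1/14


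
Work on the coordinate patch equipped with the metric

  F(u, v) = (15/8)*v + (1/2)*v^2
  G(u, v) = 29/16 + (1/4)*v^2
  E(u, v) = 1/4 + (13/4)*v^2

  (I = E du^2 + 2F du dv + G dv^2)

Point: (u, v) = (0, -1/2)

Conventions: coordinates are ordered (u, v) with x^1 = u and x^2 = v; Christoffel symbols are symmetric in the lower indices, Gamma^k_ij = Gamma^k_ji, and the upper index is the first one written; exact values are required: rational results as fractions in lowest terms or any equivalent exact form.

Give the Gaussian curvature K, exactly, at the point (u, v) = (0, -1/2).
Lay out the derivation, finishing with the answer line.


E = 17/16, F = -13/16, G = 15/8, EG - F^2 = 341/256 at the point
E_u = 0, E_v = -13/4, F_u = 0, F_v = 11/8, G_u = 0, G_v = -1/4
E_vv = 13/2, F_uv = 0, G_uu = 0
Compute both Brioschi determinants and normalise by (EG - F^2)^2.
M1 = [[-E_vv/2 + F_uv - G_uu/2, E_u/2, F_u - E_v/2], [F_v - G_u/2, E, F], [G_v/2, F, G]] = [[-13/4, 0, 13/8], [11/8, 17/16, -13/16], [-1/8, -13/16, 15/8]]; det M1 = -6071/1024
M2 = [[0, E_v/2, G_u/2], [E_v/2, E, F], [G_u/2, F, G]] = [[0, -13/8, 0], [-13/8, 17/16, -13/16], [0, -13/16, 15/8]]; det M2 = -2535/512
det M1 - det M2 = -1001/1024; K = -1001/1024 / (341/256)^2 = -5824/10571

Answer: K = -5824/10571


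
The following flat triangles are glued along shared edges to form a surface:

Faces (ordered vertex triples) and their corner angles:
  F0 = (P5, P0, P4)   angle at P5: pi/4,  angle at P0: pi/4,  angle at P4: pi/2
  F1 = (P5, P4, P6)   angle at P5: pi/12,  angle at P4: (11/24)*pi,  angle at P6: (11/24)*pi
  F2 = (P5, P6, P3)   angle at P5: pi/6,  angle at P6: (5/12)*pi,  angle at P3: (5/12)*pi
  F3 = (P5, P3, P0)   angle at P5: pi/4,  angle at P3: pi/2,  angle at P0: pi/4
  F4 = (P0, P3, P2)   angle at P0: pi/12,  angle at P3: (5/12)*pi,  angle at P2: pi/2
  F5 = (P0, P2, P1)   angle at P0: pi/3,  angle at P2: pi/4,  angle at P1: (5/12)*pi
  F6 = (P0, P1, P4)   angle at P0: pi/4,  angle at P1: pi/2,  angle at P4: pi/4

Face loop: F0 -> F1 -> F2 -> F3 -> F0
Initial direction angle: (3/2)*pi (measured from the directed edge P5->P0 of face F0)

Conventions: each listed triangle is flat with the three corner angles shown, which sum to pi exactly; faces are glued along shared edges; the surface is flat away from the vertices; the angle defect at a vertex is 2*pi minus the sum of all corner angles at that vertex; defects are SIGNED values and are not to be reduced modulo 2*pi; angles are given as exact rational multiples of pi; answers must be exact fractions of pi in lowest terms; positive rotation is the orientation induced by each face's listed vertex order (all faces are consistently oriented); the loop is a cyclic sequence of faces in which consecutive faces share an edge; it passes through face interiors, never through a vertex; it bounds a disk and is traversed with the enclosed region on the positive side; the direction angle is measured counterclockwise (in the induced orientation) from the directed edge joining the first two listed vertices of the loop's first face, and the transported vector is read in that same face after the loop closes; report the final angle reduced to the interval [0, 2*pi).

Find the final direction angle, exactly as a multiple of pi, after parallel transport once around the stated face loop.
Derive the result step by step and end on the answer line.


enclosed vertex P5: corner angles sum to (3/4)*pi, defect = 2*pi - (3/4)*pi = (5/4)*pi
the final direction is the initial angle plus the enclosed defects, taken mod 2*pi in the induced orientation
final angle = (3/2)*pi + (5/4)*pi = (3/4)*pi (mod 2*pi)

Answer: final direction angle = (3/4)*pi


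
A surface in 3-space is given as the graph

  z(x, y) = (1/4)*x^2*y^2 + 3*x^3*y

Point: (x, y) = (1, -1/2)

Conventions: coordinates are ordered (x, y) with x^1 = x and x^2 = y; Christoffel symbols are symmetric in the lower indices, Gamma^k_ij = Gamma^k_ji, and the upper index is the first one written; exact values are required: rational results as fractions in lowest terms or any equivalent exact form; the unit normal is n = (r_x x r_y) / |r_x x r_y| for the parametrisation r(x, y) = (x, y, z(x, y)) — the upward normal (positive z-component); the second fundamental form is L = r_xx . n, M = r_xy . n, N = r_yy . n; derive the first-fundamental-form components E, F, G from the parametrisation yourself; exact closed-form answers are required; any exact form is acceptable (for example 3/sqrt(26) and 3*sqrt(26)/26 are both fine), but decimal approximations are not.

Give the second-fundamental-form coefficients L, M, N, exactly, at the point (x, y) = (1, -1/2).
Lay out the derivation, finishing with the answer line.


z_x = -35/8, z_y = 11/4, z_xx = -71/8, z_xy = 17/2, z_yy = 1/2
E = 1289/64, F = -385/32, G = 137/16; answer radicand W^2 = 1773/64
unnormalised second-form numerators: l = -71/8, m = 17/2, n = 1/2; L = l/sqrt(1773/64), and similarly M = m/sqrt(W^2), N = n/sqrt(W^2)

Answer: L = -71*sqrt(197)/591, M = 68*sqrt(197)/591, N = 4*sqrt(197)/591


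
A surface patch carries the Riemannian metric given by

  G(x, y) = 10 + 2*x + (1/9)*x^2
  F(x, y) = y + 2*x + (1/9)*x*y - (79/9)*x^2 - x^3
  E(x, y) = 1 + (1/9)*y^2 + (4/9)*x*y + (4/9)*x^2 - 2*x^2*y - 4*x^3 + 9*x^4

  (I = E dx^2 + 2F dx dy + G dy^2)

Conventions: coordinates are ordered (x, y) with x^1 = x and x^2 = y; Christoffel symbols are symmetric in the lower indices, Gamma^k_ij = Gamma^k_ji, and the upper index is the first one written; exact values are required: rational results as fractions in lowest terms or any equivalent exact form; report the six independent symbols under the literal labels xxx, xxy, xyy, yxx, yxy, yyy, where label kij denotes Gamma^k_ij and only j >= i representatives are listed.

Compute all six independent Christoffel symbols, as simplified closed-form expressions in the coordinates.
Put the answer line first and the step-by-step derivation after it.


Answer: Gamma_xxx = (162*x^3 - 54*x^2 - 18*x*y + 4*x + 2*y)/(81*x^4 - 36*x^3 - 18*x^2*y + 5*x^2 + 4*x*y + 18*x + y^2 + 90), Gamma_xxy = (-9*x^2 + 2*x + y)/(81*x^4 - 36*x^3 - 18*x^2*y + 5*x^2 + 4*x*y + 18*x + y^2 + 90), Gamma_xyy = 0, Gamma_yxx = (-18*x^2 - 160*x + 18)/(81*x^4 - 36*x^3 - 18*x^2*y + 5*x^2 + 4*x*y + 18*x + y^2 + 90), Gamma_yxy = (x + 9)/(81*x^4 - 36*x^3 - 18*x^2*y + 5*x^2 + 4*x*y + 18*x + y^2 + 90), Gamma_yyy = 0

E = 1 + (1/9)*y^2 + (4/9)*x*y + (4/9)*x^2 - 2*x^2*y - 4*x^3 + 9*x^4; F = y + 2*x + (1/9)*x*y - (79/9)*x^2 - x^3; G = 10 + 2*x + (1/9)*x^2
Gamma^k_ij = (1/2) g^{kl} (d_i g_jl + d_j g_il - d_l g_ij), with g^inv = (1/(EG-F^2)) [[G, -F], [-F, E]]
first partials: E_x = (4/9)*y + (8/9)*x - 4*x*y - 12*x^2 + 36*x^3, E_y = (2/9)*y + (4/9)*x - 2*x^2, F_x = 2 + (1/9)*y - (158/9)*x - 3*x^2, F_y = 1 + (1/9)*x, G_x = 2 + (2/9)*x, G_y = 0
D = EG - F^2 = 10 + 2*x + (1/9)*y^2 + (4/9)*x*y + (5/9)*x^2 - 2*x^2*y - 4*x^3 + 9*x^4
expanded: Gamma^x_xx = (G E_x - 2F F_x + F E_y)/(2D), Gamma^x_xy = (G E_y - F G_x)/(2D), Gamma^x_yy = (2G F_y - G G_x - F G_y)/(2D), Gamma^y_xx = (2E F_x - E E_y - F E_x)/(2D), Gamma^y_xy = (E G_x - F E_y)/(2D), Gamma^y_yy = (E G_y - 2F F_y + F G_x)/(2D); substitute and cancel common factors


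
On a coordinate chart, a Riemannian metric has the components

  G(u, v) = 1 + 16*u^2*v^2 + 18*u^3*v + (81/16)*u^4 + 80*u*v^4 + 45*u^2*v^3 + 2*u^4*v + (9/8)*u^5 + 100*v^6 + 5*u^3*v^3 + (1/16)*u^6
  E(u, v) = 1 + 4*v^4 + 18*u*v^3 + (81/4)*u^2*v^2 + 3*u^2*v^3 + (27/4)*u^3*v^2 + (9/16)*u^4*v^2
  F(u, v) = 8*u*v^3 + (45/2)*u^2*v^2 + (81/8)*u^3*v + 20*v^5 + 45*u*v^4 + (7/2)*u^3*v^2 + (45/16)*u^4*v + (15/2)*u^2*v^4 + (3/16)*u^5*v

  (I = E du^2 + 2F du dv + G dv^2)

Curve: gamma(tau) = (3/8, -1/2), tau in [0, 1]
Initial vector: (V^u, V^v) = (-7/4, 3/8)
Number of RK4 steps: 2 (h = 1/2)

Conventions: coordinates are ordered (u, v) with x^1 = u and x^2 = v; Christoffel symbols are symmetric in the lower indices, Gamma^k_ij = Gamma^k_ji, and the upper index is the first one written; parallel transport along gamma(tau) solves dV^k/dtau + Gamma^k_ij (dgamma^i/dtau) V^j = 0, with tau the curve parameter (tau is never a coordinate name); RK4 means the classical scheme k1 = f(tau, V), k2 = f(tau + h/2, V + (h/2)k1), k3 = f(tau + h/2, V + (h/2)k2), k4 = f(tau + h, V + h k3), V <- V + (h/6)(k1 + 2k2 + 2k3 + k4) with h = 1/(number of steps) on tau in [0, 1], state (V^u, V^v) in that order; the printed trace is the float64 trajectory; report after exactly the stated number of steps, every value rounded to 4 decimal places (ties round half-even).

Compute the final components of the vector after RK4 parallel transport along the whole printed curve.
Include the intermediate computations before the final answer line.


gamma'(tau) = (0, 0); f(tau, V)^k = -Gamma^k_ij(gamma(tau)) gamma'^i(tau) V^j; h = 1/2; intermediate values shown to 6 dp
curve data and Christoffel symbols at the stage parameters:
  tau = 0.000000: gamma = (0.375000, -0.500000), gamma' = (0.000000, 0.000000); Gamma_uuu = 0.254239, Gamma_uuv = 0.020794, Gamma_uvv = -0.903961, Gamma_vuu = 1.071123, Gamma_vuv = 0.087607, Gamma_vvv = -3.808437
  tau = 0.250000: gamma = (0.375000, -0.500000), gamma' = (0.000000, 0.000000); Gamma_uuu = 0.254239, Gamma_uuv = 0.020794, Gamma_uvv = -0.903961, Gamma_vuu = 1.071123, Gamma_vuv = 0.087607, Gamma_vvv = -3.808437
  tau = 0.500000: gamma = (0.375000, -0.500000), gamma' = (0.000000, 0.000000); Gamma_uuu = 0.254239, Gamma_uuv = 0.020794, Gamma_uvv = -0.903961, Gamma_vuu = 1.071123, Gamma_vuv = 0.087607, Gamma_vvv = -3.808437
  tau = 0.750000: gamma = (0.375000, -0.500000), gamma' = (0.000000, 0.000000); Gamma_uuu = 0.254239, Gamma_uuv = 0.020794, Gamma_uvv = -0.903961, Gamma_vuu = 1.071123, Gamma_vuv = 0.087607, Gamma_vvv = -3.808437
  tau = 1.000000: gamma = (0.375000, -0.500000), gamma' = (0.000000, 0.000000); Gamma_uuu = 0.254239, Gamma_uuv = 0.020794, Gamma_uvv = -0.903961, Gamma_vuu = 1.071123, Gamma_vuv = 0.087607, Gamma_vvv = -3.808437
step 0: V^u = -1.7500, V^v = 0.3750
step 1: k1 = (0.000000, 0.000000), k2 = (0.000000, 0.000000), k3 = (0.000000, 0.000000), k4 = (0.000000, 0.000000); V <- V + (h/6)(k1 + 2k2 + 2k3 + k4): V^u = -1.7500, V^v = 0.3750
step 2: k1 = (0.000000, 0.000000), k2 = (0.000000, 0.000000), k3 = (0.000000, 0.000000), k4 = (0.000000, 0.000000); V <- V + (h/6)(k1 + 2k2 + 2k3 + k4): V^u = -1.7500, V^v = 0.3750

Answer: V^u = -1.7500, V^v = 0.3750


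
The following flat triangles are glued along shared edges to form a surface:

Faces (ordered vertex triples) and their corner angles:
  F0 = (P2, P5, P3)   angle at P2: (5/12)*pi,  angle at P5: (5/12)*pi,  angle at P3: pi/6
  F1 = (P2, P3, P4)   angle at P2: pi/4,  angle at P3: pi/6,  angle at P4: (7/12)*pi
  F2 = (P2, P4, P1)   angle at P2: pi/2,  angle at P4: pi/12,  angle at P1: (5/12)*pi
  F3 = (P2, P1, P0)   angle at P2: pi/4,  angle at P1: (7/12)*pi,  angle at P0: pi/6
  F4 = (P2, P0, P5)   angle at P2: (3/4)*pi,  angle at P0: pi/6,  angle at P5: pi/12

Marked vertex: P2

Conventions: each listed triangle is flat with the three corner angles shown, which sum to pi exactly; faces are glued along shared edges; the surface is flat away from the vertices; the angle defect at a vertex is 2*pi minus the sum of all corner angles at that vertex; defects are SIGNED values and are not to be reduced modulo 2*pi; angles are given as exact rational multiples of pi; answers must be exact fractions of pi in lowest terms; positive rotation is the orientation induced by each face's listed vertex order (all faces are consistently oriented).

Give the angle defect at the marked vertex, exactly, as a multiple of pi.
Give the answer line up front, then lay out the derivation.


Answer: defect(P2) = -pi/6

Sum of corner angles at P2: (13/6)*pi
defect = 2*pi - (13/6)*pi


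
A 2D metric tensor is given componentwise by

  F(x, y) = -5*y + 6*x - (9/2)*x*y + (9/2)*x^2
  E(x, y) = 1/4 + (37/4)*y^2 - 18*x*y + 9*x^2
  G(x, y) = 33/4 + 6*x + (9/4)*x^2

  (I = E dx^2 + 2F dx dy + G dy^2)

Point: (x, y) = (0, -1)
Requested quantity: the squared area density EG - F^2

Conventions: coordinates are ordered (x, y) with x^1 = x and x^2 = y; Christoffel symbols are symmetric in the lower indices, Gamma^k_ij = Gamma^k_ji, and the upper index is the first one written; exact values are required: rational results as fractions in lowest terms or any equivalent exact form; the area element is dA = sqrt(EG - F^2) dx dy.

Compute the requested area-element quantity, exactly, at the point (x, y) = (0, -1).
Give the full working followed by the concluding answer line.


E = 19/2, F = 5, G = 33/4; EG - F^2 = 427/8

Answer: EG - F^2 = 427/8


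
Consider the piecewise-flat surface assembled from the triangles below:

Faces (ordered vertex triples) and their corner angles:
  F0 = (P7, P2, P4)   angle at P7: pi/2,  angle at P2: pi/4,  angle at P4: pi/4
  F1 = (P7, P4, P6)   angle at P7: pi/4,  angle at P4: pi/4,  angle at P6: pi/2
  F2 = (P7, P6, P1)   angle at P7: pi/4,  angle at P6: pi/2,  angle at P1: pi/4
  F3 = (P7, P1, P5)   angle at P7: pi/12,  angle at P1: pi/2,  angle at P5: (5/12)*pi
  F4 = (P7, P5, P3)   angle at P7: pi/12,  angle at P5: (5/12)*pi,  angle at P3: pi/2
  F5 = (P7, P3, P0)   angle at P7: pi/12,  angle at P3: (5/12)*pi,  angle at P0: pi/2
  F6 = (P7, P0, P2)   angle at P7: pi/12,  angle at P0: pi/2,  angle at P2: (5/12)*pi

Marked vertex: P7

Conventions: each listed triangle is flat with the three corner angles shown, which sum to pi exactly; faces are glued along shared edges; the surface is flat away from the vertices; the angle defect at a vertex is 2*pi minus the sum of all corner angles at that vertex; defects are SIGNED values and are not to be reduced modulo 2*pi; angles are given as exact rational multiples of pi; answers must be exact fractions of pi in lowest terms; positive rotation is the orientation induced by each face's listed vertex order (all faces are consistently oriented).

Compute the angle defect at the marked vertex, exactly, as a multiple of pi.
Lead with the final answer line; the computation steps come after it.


Answer: defect(P7) = (2/3)*pi

Sum of corner angles at P7: (4/3)*pi
defect = 2*pi - (4/3)*pi


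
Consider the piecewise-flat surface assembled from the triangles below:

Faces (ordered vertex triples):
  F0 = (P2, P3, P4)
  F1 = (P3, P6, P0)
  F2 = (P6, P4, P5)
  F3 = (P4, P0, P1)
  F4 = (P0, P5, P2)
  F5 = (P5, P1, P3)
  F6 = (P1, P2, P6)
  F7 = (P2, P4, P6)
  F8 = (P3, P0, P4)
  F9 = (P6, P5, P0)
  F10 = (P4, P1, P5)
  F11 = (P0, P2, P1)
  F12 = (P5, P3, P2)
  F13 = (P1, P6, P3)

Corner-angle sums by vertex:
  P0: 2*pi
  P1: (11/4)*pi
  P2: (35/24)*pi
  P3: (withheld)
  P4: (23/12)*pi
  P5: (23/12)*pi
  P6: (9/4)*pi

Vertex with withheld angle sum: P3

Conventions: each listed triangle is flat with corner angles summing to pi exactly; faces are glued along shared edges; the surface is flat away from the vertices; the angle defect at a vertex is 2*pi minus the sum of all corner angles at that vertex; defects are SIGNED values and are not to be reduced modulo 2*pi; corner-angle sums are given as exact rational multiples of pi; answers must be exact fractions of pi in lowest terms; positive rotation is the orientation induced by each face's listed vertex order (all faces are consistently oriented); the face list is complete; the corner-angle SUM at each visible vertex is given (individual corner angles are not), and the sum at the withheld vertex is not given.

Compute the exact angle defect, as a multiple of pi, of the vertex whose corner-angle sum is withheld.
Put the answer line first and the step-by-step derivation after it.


Answer: defect(P3) = (7/24)*pi

V = 7, E = 21, F = 14; chi = V - E + F = 0
Gauss-Bonnet: total defect = 2*pi*chi = 0; visible defects sum to (-7/24)*pi


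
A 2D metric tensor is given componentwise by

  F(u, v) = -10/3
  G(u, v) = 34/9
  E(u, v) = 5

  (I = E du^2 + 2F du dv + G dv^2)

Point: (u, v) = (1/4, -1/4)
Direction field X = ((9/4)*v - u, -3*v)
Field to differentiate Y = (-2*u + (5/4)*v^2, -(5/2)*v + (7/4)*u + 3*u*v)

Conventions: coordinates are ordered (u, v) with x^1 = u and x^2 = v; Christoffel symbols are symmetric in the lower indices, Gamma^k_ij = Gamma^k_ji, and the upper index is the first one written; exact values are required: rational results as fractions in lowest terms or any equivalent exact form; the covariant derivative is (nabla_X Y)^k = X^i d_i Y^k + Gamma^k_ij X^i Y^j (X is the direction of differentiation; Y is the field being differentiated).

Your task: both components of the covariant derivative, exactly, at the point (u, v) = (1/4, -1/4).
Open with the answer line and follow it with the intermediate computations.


Answer: (nabla_X Y)^u = 37/32, (nabla_X Y)^v = -17/8

E = 5, F = -10/3, G = 34/9 at the point
E_u = 0, E_v = 0, F_u = 0, F_v = 0, G_u = 0, G_v = 0
EG - F^2 = 70/9;  g^inv = (9/70) * [[34/9, 10/3], [10/3, 5]]
first-kind symbols [ij,l] = (1/2)(d_i g_jl + d_j g_il - d_l g_ij): [uu,u] = E_u/2 = 0, [uu,v] = F_u - E_v/2 = 0, [uv,u] = E_v/2 = 0, [uv,v] = G_u/2 = 0, [vv,u] = F_v - G_u/2 = 0, [vv,v] = G_v/2 = 0
Gamma^u_ij = (G*[ij,u] - F*[ij,v])/(EG - F^2), Gamma^v_ij = (E*[ij,v] - F*[ij,u])/(EG - F^2)
Gamma_uuu = 0, Gamma_uuv = 0, Gamma_uvv = 0, Gamma_vuu = 0, Gamma_vuv = 0, Gamma_vvv = 0
X = (-13/16, 3/4), Y = (-27/64, 7/8) at the point


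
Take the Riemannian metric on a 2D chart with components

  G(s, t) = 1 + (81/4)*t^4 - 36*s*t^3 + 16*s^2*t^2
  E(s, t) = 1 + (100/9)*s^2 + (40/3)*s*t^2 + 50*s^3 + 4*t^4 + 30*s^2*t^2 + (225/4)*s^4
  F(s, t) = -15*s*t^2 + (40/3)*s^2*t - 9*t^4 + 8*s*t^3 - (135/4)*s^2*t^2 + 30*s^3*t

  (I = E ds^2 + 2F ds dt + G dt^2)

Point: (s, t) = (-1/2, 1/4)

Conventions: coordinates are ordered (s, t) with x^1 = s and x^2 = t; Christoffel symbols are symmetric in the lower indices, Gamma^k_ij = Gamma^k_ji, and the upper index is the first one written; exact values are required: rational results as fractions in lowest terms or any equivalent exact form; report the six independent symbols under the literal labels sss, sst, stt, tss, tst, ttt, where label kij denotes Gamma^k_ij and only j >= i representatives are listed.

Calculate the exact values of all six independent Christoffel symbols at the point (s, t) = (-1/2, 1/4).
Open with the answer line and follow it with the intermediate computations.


Answer: Gamma_sss = -2560/3173, Gamma_sst = 3072/15865, Gamma_stt = -13056/15865, Gamma_tss = 6000/3173, Gamma_tst = -1440/3173, Gamma_ttt = 6120/3173

E = 10/9, F = -25/96, G = 1649/1024 at the point
E_s = -25/9, E_t = 2/3, F_s = 689/192, F_t = -211/96, G_s = -25/16, G_t = 425/64
EG - F^2 = 15865/9216;  g^inv = (9216/15865) * [[1649/1024, 25/96], [25/96, 10/9]]
first-kind symbols [ij,l] = (1/2)(d_i g_jl + d_j g_il - d_l g_ij): [ss,s] = E_s/2 = -25/18, [ss,t] = F_s - E_t/2 = 625/192, [st,s] = E_t/2 = 1/3, [st,t] = G_s/2 = -25/32, [tt,s] = F_t - G_s/2 = -17/12, [tt,t] = G_t/2 = 425/128
Gamma^s_ij = (G*[ij,s] - F*[ij,t])/(EG - F^2), Gamma^t_ij = (E*[ij,t] - F*[ij,s])/(EG - F^2)


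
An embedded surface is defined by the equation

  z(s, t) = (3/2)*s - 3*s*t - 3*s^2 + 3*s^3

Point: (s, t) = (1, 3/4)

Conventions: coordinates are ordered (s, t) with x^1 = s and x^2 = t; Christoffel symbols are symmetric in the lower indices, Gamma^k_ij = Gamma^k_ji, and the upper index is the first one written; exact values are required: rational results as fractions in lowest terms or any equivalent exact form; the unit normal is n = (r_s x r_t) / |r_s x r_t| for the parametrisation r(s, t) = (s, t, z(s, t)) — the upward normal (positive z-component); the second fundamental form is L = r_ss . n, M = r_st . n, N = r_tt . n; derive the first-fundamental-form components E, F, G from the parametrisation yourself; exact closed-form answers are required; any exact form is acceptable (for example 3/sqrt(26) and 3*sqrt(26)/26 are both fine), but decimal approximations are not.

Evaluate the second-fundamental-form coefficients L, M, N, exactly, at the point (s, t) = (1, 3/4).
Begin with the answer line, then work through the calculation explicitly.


Answer: L = 48*sqrt(241)/241, M = -12*sqrt(241)/241, N = 0

z_s = 9/4, z_t = -3, z_ss = 12, z_st = -3, z_tt = 0
E = 97/16, F = -27/4, G = 10; answer radicand W^2 = 241/16
unnormalised second-form numerators: l = 12, m = -3, n = 0; L = l/sqrt(241/16), and similarly M = m/sqrt(W^2), N = n/sqrt(W^2)


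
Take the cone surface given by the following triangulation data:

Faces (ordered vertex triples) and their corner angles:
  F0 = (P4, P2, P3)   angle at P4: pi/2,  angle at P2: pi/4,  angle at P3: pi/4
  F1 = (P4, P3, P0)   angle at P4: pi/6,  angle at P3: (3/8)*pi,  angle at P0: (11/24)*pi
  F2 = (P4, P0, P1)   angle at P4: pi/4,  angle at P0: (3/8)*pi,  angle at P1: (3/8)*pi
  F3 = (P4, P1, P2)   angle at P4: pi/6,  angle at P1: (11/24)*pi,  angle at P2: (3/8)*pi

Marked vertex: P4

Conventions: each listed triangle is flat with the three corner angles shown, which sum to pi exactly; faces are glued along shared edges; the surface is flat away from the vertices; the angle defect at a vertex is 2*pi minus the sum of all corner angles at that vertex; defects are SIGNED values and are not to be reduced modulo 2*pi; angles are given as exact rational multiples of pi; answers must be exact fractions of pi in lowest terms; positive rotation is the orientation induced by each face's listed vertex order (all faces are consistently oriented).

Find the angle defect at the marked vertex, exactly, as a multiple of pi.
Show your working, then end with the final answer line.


Sum of corner angles at P4: (13/12)*pi
defect = 2*pi - (13/12)*pi

Answer: defect(P4) = (11/12)*pi


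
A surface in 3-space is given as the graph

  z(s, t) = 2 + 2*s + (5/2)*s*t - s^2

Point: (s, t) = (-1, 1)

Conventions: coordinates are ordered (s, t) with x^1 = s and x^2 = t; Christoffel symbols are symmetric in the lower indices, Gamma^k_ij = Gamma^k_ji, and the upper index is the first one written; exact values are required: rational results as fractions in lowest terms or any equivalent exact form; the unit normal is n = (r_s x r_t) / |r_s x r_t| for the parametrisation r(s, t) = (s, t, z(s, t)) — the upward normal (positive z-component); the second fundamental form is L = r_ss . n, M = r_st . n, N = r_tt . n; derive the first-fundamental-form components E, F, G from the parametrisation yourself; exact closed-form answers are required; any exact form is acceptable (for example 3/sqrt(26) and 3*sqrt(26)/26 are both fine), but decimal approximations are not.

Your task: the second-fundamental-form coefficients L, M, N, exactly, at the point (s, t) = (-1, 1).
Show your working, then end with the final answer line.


z_s = 13/2, z_t = -5/2, z_ss = -2, z_st = 5/2, z_tt = 0
E = 173/4, F = -65/4, G = 29/4; answer radicand W^2 = 99/2
unnormalised second-form numerators: l = -2, m = 5/2, n = 0; L = l/sqrt(99/2), and similarly M = m/sqrt(W^2), N = n/sqrt(W^2)

Answer: L = -2*sqrt(22)/33, M = 5*sqrt(22)/66, N = 0
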